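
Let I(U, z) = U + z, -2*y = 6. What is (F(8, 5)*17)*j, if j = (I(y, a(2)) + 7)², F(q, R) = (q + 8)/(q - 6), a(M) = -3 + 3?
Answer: 2176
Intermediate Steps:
y = -3 (y = -½*6 = -3)
a(M) = 0
F(q, R) = (8 + q)/(-6 + q)
j = 16 (j = ((-3 + 0) + 7)² = (-3 + 7)² = 4² = 16)
(F(8, 5)*17)*j = (((8 + 8)/(-6 + 8))*17)*16 = ((16/2)*17)*16 = (((½)*16)*17)*16 = (8*17)*16 = 136*16 = 2176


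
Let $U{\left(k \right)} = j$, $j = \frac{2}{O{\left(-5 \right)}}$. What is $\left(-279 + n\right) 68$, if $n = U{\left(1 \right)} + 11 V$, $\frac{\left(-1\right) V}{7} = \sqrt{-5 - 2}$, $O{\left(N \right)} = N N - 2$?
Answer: $- \frac{436220}{23} - 5236 i \sqrt{7} \approx -18966.0 - 13853.0 i$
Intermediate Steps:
$O{\left(N \right)} = -2 + N^{2}$ ($O{\left(N \right)} = N^{2} - 2 = -2 + N^{2}$)
$j = \frac{2}{23}$ ($j = \frac{2}{-2 + \left(-5\right)^{2}} = \frac{2}{-2 + 25} = \frac{2}{23} \approx 0.086957$)
$V = - 7 i \sqrt{7}$ ($V = - 7 \sqrt{-5 - 2} = - 7 \sqrt{-7} = - 7 i \sqrt{7} \approx - 18.52 i$)
$U{\left(k \right)} = \frac{2}{23}$
$n = \frac{2}{23} - 77 i \sqrt{7}$ ($n = \frac{2}{23} + 11 \left(- 7 i \sqrt{7}\right) = \frac{2}{23} - 77 i \sqrt{7} \approx 0.086957 - 203.72 i$)
$\left(-279 + n\right) 68 = \left(-279 + \left(\frac{2}{23} - 77 i \sqrt{7}\right)\right) 68 = \left(- \frac{6415}{23} - 77 i \sqrt{7}\right) 68 = - \frac{436220}{23} - 5236 i \sqrt{7}$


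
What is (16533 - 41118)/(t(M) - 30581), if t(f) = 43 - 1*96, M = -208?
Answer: 24585/30634 ≈ 0.80254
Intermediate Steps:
t(f) = -53 (t(f) = 43 - 96 = -53)
(16533 - 41118)/(t(M) - 30581) = (16533 - 41118)/(-53 - 30581) = -24585/(-30634) = -24585*(-1/30634) = 24585/30634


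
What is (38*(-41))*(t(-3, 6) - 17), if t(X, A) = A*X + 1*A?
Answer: 45182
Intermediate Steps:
t(X, A) = A + A*X (t(X, A) = A*X + A = A + A*X)
(38*(-41))*(t(-3, 6) - 17) = (38*(-41))*(6*(1 - 3) - 17) = -1558*(6*(-2) - 17) = -1558*(-12 - 17) = -1558*(-29) = 45182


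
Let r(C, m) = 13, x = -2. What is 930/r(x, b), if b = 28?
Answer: 930/13 ≈ 71.538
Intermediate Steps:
930/r(x, b) = 930/13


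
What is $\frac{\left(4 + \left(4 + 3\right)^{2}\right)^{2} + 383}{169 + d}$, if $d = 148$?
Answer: $\frac{3192}{317} \approx 10.069$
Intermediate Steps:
$\frac{\left(4 + \left(4 + 3\right)^{2}\right)^{2} + 383}{169 + d} = \frac{\left(4 + \left(4 + 3\right)^{2}\right)^{2} + 383}{169 + 148} = \frac{\left(4 + 7^{2}\right)^{2} + 383}{317} = \frac{\left(4 + 49\right)^{2} + 383}{317} = \frac{53^{2} + 383}{317} = \frac{2809 + 383}{317} = \frac{1}{317} \cdot 3192 = \frac{3192}{317}$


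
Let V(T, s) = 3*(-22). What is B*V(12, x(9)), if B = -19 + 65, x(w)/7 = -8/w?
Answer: -3036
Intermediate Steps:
x(w) = -56/w (x(w) = 7*(-8/w) = -56/w)
V(T, s) = -66
B = 46
B*V(12, x(9)) = 46*(-66) = -3036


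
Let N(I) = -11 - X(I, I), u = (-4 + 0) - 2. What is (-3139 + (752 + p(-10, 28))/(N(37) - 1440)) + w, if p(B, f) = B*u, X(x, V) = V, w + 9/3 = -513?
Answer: -1359863/372 ≈ -3655.5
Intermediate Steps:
u = -6 (u = -4 - 2 = -6)
w = -516 (w = -3 - 513 = -516)
N(I) = -11 - I
p(B, f) = -6*B (p(B, f) = B*(-6) = -6*B)
(-3139 + (752 + p(-10, 28))/(N(37) - 1440)) + w = (-3139 + (752 - 6*(-10))/((-11 - 1*37) - 1440)) - 516 = (-3139 + (752 + 60)/((-11 - 37) - 1440)) - 516 = (-3139 + 812/(-48 - 1440)) - 516 = (-3139 + 812/(-1488)) - 516 = (-3139 + 812*(-1/1488)) - 516 = (-3139 - 203/372) - 516 = -1167911/372 - 516 = -1359863/372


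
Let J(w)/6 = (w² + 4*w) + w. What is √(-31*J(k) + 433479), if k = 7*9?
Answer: I*√363345 ≈ 602.78*I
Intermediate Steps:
k = 63
J(w) = 6*w² + 30*w (J(w) = 6*((w² + 4*w) + w) = 6*(w² + 5*w) = 6*w² + 30*w)
√(-31*J(k) + 433479) = √(-186*63*(5 + 63) + 433479) = √(-186*63*68 + 433479) = √(-31*25704 + 433479) = √(-796824 + 433479) = √(-363345) = I*√363345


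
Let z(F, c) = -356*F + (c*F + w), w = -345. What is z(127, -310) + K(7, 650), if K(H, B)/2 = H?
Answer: -84913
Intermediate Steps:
K(H, B) = 2*H
z(F, c) = -345 - 356*F + F*c (z(F, c) = -356*F + (c*F - 345) = -356*F + (F*c - 345) = -356*F + (-345 + F*c) = -345 - 356*F + F*c)
z(127, -310) + K(7, 650) = (-345 - 356*127 + 127*(-310)) + 2*7 = (-345 - 45212 - 39370) + 14 = -84927 + 14 = -84913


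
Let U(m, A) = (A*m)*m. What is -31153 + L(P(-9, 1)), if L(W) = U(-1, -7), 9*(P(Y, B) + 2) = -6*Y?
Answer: -31160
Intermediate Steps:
P(Y, B) = -2 - 2*Y/3 (P(Y, B) = -2 + (-6*Y)/9 = -2 - 2*Y/3)
U(m, A) = A*m²
L(W) = -7 (L(W) = -7*(-1)² = -7*1 = -7)
-31153 + L(P(-9, 1)) = -31153 - 7 = -31160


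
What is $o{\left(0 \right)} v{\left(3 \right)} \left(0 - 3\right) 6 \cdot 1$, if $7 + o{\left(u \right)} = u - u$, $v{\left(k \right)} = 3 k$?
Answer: $1134$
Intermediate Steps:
$o{\left(u \right)} = -7$ ($o{\left(u \right)} = -7 + \left(u - u\right) = -7 + 0 = -7$)
$o{\left(0 \right)} v{\left(3 \right)} \left(0 - 3\right) 6 \cdot 1 = - 7 \cdot 3 \cdot 3 \left(0 - 3\right) 6 \cdot 1 = \left(-7\right) 9 \left(-3\right) 6 \cdot 1 = - 63 \left(\left(-18\right) 1\right) = \left(-63\right) \left(-18\right) = 1134$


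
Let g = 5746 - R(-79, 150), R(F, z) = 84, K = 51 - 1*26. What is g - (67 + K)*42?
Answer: 1798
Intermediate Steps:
K = 25 (K = 51 - 26 = 25)
g = 5662 (g = 5746 - 1*84 = 5746 - 84 = 5662)
g - (67 + K)*42 = 5662 - (67 + 25)*42 = 5662 - 92*42 = 5662 - 1*3864 = 5662 - 3864 = 1798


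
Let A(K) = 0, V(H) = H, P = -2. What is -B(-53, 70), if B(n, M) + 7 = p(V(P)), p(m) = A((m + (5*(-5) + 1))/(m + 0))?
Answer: 7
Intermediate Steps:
p(m) = 0
B(n, M) = -7 (B(n, M) = -7 + 0 = -7)
-B(-53, 70) = -1*(-7) = 7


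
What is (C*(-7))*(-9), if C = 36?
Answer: 2268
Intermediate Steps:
(C*(-7))*(-9) = (36*(-7))*(-9) = -252*(-9) = 2268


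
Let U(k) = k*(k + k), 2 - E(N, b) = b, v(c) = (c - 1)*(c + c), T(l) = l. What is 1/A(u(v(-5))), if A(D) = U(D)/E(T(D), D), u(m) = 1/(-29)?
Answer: 1711/2 ≈ 855.50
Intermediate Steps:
v(c) = 2*c*(-1 + c) (v(c) = (-1 + c)*(2*c) = 2*c*(-1 + c))
E(N, b) = 2 - b
U(k) = 2*k² (U(k) = k*(2*k) = 2*k²)
u(m) = -1/29
A(D) = 2*D²/(2 - D) (A(D) = (2*D²)/(2 - D) = 2*D²/(2 - D))
1/A(u(v(-5))) = 1/(-2*(-1/29)²/(-2 - 1/29)) = 1/(-2*1/841/(-59/29)) = 1/(-2*1/841*(-29/59)) = 1/(2/1711) = 1711/2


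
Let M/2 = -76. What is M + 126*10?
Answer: 1108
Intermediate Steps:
M = -152 (M = 2*(-76) = -152)
M + 126*10 = -152 + 126*10 = -152 + 1260 = 1108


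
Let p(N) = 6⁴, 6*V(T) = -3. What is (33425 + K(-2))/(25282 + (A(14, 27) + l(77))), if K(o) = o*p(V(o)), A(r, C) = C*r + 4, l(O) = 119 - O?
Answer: 30833/25706 ≈ 1.1994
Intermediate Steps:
V(T) = -½ (V(T) = (⅙)*(-3) = -½)
A(r, C) = 4 + C*r
p(N) = 1296
K(o) = 1296*o (K(o) = o*1296 = 1296*o)
(33425 + K(-2))/(25282 + (A(14, 27) + l(77))) = (33425 + 1296*(-2))/(25282 + ((4 + 27*14) + (119 - 1*77))) = (33425 - 2592)/(25282 + ((4 + 378) + (119 - 77))) = 30833/(25282 + (382 + 42)) = 30833/(25282 + 424) = 30833/25706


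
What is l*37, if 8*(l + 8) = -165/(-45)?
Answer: -6697/24 ≈ -279.04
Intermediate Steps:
l = -181/24 (l = -8 + (-165/(-45))/8 = -8 + (-165*(-1/45))/8 = -8 + (1/8)*(11/3) = -8 + 11/24 = -181/24 ≈ -7.5417)
l*37 = -181/24*37 = -6697/24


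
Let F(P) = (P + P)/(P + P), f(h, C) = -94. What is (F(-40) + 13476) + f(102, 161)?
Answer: 13383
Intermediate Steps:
F(P) = 1 (F(P) = (2*P)/((2*P)) = (2*P)*(1/(2*P)) = 1)
(F(-40) + 13476) + f(102, 161) = (1 + 13476) - 94 = 13477 - 94 = 13383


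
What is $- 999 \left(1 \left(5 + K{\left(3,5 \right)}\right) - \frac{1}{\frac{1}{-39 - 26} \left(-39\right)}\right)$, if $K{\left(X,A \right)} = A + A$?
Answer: $-13320$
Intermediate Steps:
$K{\left(X,A \right)} = 2 A$
$- 999 \left(1 \left(5 + K{\left(3,5 \right)}\right) - \frac{1}{\frac{1}{-39 - 26} \left(-39\right)}\right) = - 999 \left(1 \left(5 + 2 \cdot 5\right) - \frac{1}{\frac{1}{-39 - 26} \left(-39\right)}\right) = - 999 \left(1 \left(5 + 10\right) - \frac{1}{\frac{1}{-65}} \left(- \frac{1}{39}\right)\right) = - 999 \left(1 \cdot 15 - \frac{1}{- \frac{1}{65}} \left(- \frac{1}{39}\right)\right) = - 999 \left(15 - \left(-65\right) \left(- \frac{1}{39}\right)\right) = - 999 \left(15 - \frac{5}{3}\right) = \left(-999\right) \frac{40}{3} = -13320$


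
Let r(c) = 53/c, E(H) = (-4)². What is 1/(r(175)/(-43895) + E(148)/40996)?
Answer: 78728974625/30183303 ≈ 2608.4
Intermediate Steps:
E(H) = 16
1/(r(175)/(-43895) + E(148)/40996) = 1/((53/175)/(-43895) + 16/40996) = 1/((53*(1/175))*(-1/43895) + 16*(1/40996)) = 1/((53/175)*(-1/43895) + 4/10249) = 1/(-53/7681625 + 4/10249) = 1/(30183303/78728974625) = 78728974625/30183303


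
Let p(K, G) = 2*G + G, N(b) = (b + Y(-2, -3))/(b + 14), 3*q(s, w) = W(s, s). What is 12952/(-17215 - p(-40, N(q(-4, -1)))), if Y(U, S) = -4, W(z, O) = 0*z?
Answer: -90664/120499 ≈ -0.75240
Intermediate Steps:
W(z, O) = 0
q(s, w) = 0 (q(s, w) = (1/3)*0 = 0)
N(b) = (-4 + b)/(14 + b) (N(b) = (b - 4)/(b + 14) = (-4 + b)/(14 + b))
p(K, G) = 3*G
12952/(-17215 - p(-40, N(q(-4, -1)))) = 12952/(-17215 - 3*(-4 + 0)/(14 + 0)) = 12952/(-17215 - 3*-4/14) = 12952/(-17215 - 3*(1/14)*(-4)) = 12952/(-17215 - 3*(-2)/7) = 12952/(-17215 - 1*(-6/7)) = 12952/(-17215 + 6/7) = 12952/(-120499/7) = 12952*(-7/120499) = -90664/120499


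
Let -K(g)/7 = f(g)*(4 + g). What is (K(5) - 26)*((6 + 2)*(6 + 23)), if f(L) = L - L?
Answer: -6032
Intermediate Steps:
f(L) = 0
K(g) = 0 (K(g) = -0*(4 + g) = -7*0 = 0)
(K(5) - 26)*((6 + 2)*(6 + 23)) = (0 - 26)*((6 + 2)*(6 + 23)) = -208*29 = -26*232 = -6032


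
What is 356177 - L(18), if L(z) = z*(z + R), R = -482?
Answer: 364529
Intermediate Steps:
L(z) = z*(-482 + z) (L(z) = z*(z - 482) = z*(-482 + z))
356177 - L(18) = 356177 - 18*(-482 + 18) = 356177 - 18*(-464) = 356177 - 1*(-8352) = 356177 + 8352 = 364529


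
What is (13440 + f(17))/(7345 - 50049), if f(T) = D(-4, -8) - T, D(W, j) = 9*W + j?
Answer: -787/2512 ≈ -0.31330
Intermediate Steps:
D(W, j) = j + 9*W
f(T) = -44 - T (f(T) = (-8 + 9*(-4)) - T = (-8 - 36) - T = -44 - T)
(13440 + f(17))/(7345 - 50049) = (13440 + (-44 - 1*17))/(7345 - 50049) = (13440 + (-44 - 17))/(-42704) = (13440 - 61)*(-1/42704) = 13379*(-1/42704) = -787/2512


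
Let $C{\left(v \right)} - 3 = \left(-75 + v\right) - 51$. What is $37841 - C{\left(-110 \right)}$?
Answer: $38074$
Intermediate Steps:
$C{\left(v \right)} = -123 + v$ ($C{\left(v \right)} = 3 + \left(\left(-75 + v\right) - 51\right) = 3 + \left(-126 + v\right) = -123 + v$)
$37841 - C{\left(-110 \right)} = 37841 - \left(-123 - 110\right) = 37841 - -233 = 37841 + 233 = 38074$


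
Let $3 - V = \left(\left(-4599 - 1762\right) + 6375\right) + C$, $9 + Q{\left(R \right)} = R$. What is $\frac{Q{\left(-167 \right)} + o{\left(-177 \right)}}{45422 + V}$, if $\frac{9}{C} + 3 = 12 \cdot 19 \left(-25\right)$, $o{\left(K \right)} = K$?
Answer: $- \frac{671053}{86326314} \approx -0.0077734$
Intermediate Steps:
$Q{\left(R \right)} = -9 + R$
$C = - \frac{3}{1901}$ ($C = \frac{9}{-3 + 12 \cdot 19 \left(-25\right)} = \frac{9}{-3 + 228 \left(-25\right)} = \frac{9}{-3 - 5700} = \frac{9}{-5703} = 9 \left(- \frac{1}{5703}\right) = - \frac{3}{1901} \approx -0.0015781$)
$V = - \frac{20908}{1901}$ ($V = 3 - \left(\left(\left(-4599 - 1762\right) + 6375\right) - \frac{3}{1901}\right) = 3 - \left(\left(-6361 + 6375\right) - \frac{3}{1901}\right) = 3 - \left(14 - \frac{3}{1901}\right) = 3 - \frac{26611}{1901} = - \frac{20908}{1901} \approx -10.998$)
$\frac{Q{\left(-167 \right)} + o{\left(-177 \right)}}{45422 + V} = \frac{\left(-9 - 167\right) - 177}{45422 - \frac{20908}{1901}} = \frac{-176 - 177}{\frac{86326314}{1901}} = \left(-353\right) \frac{1901}{86326314} = - \frac{671053}{86326314}$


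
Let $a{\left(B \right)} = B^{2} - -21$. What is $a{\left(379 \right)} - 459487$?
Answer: $-315825$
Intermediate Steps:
$a{\left(B \right)} = 21 + B^{2}$ ($a{\left(B \right)} = B^{2} + 21 = 21 + B^{2}$)
$a{\left(379 \right)} - 459487 = \left(21 + 379^{2}\right) - 459487 = \left(21 + 143641\right) - 459487 = 143662 - 459487 = -315825$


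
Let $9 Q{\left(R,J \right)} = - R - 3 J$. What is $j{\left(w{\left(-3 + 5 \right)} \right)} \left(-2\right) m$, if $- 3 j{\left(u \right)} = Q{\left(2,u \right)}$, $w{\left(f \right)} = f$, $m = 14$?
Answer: $- \frac{224}{27} \approx -8.2963$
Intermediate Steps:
$Q{\left(R,J \right)} = - \frac{J}{3} - \frac{R}{9}$ ($Q{\left(R,J \right)} = \frac{- R - 3 J}{9} = - \frac{J}{3} - \frac{R}{9}$)
$j{\left(u \right)} = \frac{2}{27} + \frac{u}{9}$ ($j{\left(u \right)} = - \frac{- \frac{u}{3} - \frac{2}{9}}{3} = - \frac{- \frac{2}{9} - \frac{u}{3}}{3} = \frac{2}{27} + \frac{u}{9}$)
$j{\left(w{\left(-3 + 5 \right)} \right)} \left(-2\right) m = \left(\frac{2}{27} + \frac{-3 + 5}{9}\right) \left(-2\right) 14 = \left(\frac{2}{27} + \frac{1}{9} \cdot 2\right) \left(-2\right) 14 = \left(\frac{2}{27} + \frac{2}{9}\right) \left(-2\right) 14 = \frac{8}{27} \left(-2\right) 14 = \left(- \frac{16}{27}\right) 14 = - \frac{224}{27}$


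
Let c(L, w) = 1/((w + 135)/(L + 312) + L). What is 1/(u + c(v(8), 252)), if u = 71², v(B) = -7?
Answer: 1748/8811363 ≈ 0.00019838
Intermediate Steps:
c(L, w) = 1/(L + (135 + w)/(312 + L)) (c(L, w) = 1/((135 + w)/(312 + L) + L) = 1/(L + (135 + w)/(312 + L)))
u = 5041
1/(u + c(v(8), 252)) = 1/(5041 + (312 - 7)/(135 + 252 + (-7)² + 312*(-7))) = 1/(5041 + 305/(135 + 252 + 49 - 2184)) = 1/(5041 + 305/(-1748)) = 1/(5041 - 1/1748*305) = 1/(5041 - 305/1748) = 1/(8811363/1748) = 1748/8811363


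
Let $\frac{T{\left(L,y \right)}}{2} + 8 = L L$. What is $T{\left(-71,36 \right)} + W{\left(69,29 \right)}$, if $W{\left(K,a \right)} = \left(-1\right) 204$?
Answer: $9862$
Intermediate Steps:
$W{\left(K,a \right)} = -204$
$T{\left(L,y \right)} = -16 + 2 L^{2}$ ($T{\left(L,y \right)} = -16 + 2 L L = -16 + 2 L^{2}$)
$T{\left(-71,36 \right)} + W{\left(69,29 \right)} = \left(-16 + 2 \left(-71\right)^{2}\right) - 204 = \left(-16 + 2 \cdot 5041\right) - 204 = \left(-16 + 10082\right) - 204 = 10066 - 204 = 9862$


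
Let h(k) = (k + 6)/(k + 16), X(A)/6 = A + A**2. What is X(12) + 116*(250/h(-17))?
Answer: 39296/11 ≈ 3572.4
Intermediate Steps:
X(A) = 6*A + 6*A**2 (X(A) = 6*(A + A**2) = 6*A + 6*A**2)
h(k) = (6 + k)/(16 + k)
X(12) + 116*(250/h(-17)) = 6*12*(1 + 12) + 116*(250/(((6 - 17)/(16 - 17)))) = 6*12*13 + 116*(250/((-11/(-1)))) = 936 + 116*(250/((-1*(-11)))) = 936 + 116*(250/11) = 936 + 29000/11 = 39296/11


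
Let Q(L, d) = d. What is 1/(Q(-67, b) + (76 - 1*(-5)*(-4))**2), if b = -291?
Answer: 1/2845 ≈ 0.00035149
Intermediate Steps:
1/(Q(-67, b) + (76 - 1*(-5)*(-4))**2) = 1/(-291 + (76 - 1*(-5)*(-4))**2) = 1/(-291 + (76 + 5*(-4))**2) = 1/(-291 + (76 - 20)**2) = 1/(-291 + 56**2) = 1/(-291 + 3136) = 1/2845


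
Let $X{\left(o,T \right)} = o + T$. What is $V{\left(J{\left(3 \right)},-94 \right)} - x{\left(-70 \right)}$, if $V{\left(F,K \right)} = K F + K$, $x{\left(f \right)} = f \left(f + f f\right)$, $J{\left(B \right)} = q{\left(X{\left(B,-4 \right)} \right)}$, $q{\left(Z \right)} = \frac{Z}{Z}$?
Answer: $337912$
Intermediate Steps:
$X{\left(o,T \right)} = T + o$
$q{\left(Z \right)} = 1$
$J{\left(B \right)} = 1$
$x{\left(f \right)} = f \left(f + f^{2}\right)$
$V{\left(F,K \right)} = K + F K$ ($V{\left(F,K \right)} = F K + K = K + F K$)
$V{\left(J{\left(3 \right)},-94 \right)} - x{\left(-70 \right)} = - 94 \left(1 + 1\right) - \left(-70\right)^{2} \left(1 - 70\right) = \left(-94\right) 2 - 4900 \left(-69\right) = -188 - -338100 = -188 + 338100 = 337912$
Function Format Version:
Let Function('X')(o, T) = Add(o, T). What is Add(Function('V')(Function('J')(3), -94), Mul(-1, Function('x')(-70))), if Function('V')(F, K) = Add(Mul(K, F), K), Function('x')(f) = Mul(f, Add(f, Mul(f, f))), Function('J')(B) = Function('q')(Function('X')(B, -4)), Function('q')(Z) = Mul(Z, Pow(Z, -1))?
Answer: 337912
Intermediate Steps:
Function('X')(o, T) = Add(T, o)
Function('q')(Z) = 1
Function('J')(B) = 1
Function('x')(f) = Mul(f, Add(f, Pow(f, 2)))
Function('V')(F, K) = Add(K, Mul(F, K)) (Function('V')(F, K) = Add(Mul(F, K), K) = Add(K, Mul(F, K)))
Add(Function('V')(Function('J')(3), -94), Mul(-1, Function('x')(-70))) = Add(Mul(-94, Add(1, 1)), Mul(-1, Mul(Pow(-70, 2), Add(1, -70)))) = Add(Mul(-94, 2), Mul(-1, Mul(4900, -69))) = Add(-188, Mul(-1, -338100)) = Add(-188, 338100) = 337912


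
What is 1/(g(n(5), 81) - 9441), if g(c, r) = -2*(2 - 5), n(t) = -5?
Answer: -1/9435 ≈ -0.00010599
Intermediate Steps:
g(c, r) = 6 (g(c, r) = -2*(-3) = 6)
1/(g(n(5), 81) - 9441) = 1/(6 - 9441) = 1/(-9435) = -1/9435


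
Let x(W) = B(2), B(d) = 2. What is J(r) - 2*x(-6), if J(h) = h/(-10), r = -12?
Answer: -14/5 ≈ -2.8000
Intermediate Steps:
J(h) = -h/10 (J(h) = h*(-⅒) = -h/10)
x(W) = 2
J(r) - 2*x(-6) = -⅒*(-12) - 2*2 = 6/5 - 4 = -14/5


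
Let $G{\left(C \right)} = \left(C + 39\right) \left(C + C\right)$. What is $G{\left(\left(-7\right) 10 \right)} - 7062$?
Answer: $-2722$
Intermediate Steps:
$G{\left(C \right)} = 2 C \left(39 + C\right)$ ($G{\left(C \right)} = \left(39 + C\right) 2 C = 2 C \left(39 + C\right)$)
$G{\left(\left(-7\right) 10 \right)} - 7062 = 2 \left(\left(-7\right) 10\right) \left(39 - 70\right) - 7062 = 2 \left(-70\right) \left(39 - 70\right) - 7062 = 2 \left(-70\right) \left(-31\right) - 7062 = 4340 - 7062 = -2722$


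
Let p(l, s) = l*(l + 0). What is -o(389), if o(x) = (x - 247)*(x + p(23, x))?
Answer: -130356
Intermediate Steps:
p(l, s) = l**2 (p(l, s) = l*l = l**2)
o(x) = (-247 + x)*(529 + x) (o(x) = (x - 247)*(x + 23**2) = (-247 + x)*(x + 529) = (-247 + x)*(529 + x))
-o(389) = -(-130663 + 389**2 + 282*389) = -(-130663 + 151321 + 109698) = -1*130356 = -130356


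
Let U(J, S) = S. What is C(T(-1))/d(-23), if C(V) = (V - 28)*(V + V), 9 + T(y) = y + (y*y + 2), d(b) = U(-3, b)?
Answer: -490/23 ≈ -21.304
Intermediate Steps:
d(b) = b
T(y) = -7 + y + y² (T(y) = -9 + (y + (y*y + 2)) = -9 + (y + (y² + 2)) = -9 + (y + (2 + y²)) = -9 + (2 + y + y²) = -7 + y + y²)
C(V) = 2*V*(-28 + V) (C(V) = (-28 + V)*(2*V) = 2*V*(-28 + V))
C(T(-1))/d(-23) = (2*(-7 - 1 + (-1)²)*(-28 + (-7 - 1 + (-1)²)))/(-23) = (2*(-7 - 1 + 1)*(-28 + (-7 - 1 + 1)))*(-1/23) = (2*(-7)*(-28 - 7))*(-1/23) = (2*(-7)*(-35))*(-1/23) = 490*(-1/23) = -490/23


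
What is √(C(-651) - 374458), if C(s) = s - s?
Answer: 7*I*√7642 ≈ 611.93*I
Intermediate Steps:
C(s) = 0
√(C(-651) - 374458) = √(0 - 374458) = √(-374458) = 7*I*√7642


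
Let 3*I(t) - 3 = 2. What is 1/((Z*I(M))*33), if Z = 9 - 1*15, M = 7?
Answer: -1/330 ≈ -0.0030303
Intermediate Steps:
I(t) = 5/3 (I(t) = 1 + (1/3)*2 = 1 + 2/3 = 5/3)
Z = -6 (Z = 9 - 15 = -6)
1/((Z*I(M))*33) = 1/(-6*5/3*33) = 1/(-10*33) = 1/(-330) = -1/330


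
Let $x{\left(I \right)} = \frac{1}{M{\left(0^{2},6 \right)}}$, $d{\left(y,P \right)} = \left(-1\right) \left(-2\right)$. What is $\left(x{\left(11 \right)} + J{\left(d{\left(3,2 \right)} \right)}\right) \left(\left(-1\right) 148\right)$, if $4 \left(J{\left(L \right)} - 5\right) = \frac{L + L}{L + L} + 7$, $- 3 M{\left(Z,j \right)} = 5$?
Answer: $- \frac{4736}{5} \approx -947.2$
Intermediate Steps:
$M{\left(Z,j \right)} = - \frac{5}{3}$ ($M{\left(Z,j \right)} = \left(- \frac{1}{3}\right) 5 = - \frac{5}{3}$)
$d{\left(y,P \right)} = 2$
$x{\left(I \right)} = - \frac{3}{5}$ ($x{\left(I \right)} = \frac{1}{- \frac{5}{3}} = - \frac{3}{5}$)
$J{\left(L \right)} = 7$ ($J{\left(L \right)} = 5 + \frac{\frac{L + L}{L + L} + 7}{4} = 5 + \frac{\frac{2 L}{2 L} + 7}{4} = 5 + \frac{2 L \frac{1}{2 L} + 7}{4} = 5 + \frac{1 + 7}{4} = 5 + \frac{1}{4} \cdot 8 = 5 + 2 = 7$)
$\left(x{\left(11 \right)} + J{\left(d{\left(3,2 \right)} \right)}\right) \left(\left(-1\right) 148\right) = \left(- \frac{3}{5} + 7\right) \left(\left(-1\right) 148\right) = \frac{32}{5} \left(-148\right) = - \frac{4736}{5}$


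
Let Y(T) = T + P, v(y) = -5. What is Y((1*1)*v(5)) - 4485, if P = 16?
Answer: -4474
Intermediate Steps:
Y(T) = 16 + T (Y(T) = T + 16 = 16 + T)
Y((1*1)*v(5)) - 4485 = (16 + (1*1)*(-5)) - 4485 = (16 + 1*(-5)) - 4485 = (16 - 5) - 4485 = 11 - 4485 = -4474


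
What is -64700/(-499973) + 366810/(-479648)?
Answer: -76180935265/119905524752 ≈ -0.63534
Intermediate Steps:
-64700/(-499973) + 366810/(-479648) = -64700*(-1/499973) + 366810*(-1/479648) = 64700/499973 - 183405/239824 = -76180935265/119905524752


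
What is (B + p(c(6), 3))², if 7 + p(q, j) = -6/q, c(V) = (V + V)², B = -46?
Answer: 1620529/576 ≈ 2813.4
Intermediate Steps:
c(V) = 4*V² (c(V) = (2*V)² = 4*V²)
p(q, j) = -7 - 6/q
(B + p(c(6), 3))² = (-46 + (-7 - 6/(4*6²)))² = (-46 + (-7 - 6/(4*36)))² = (-46 + (-7 - 6/144))² = (-46 + (-7 - 6*1/144))² = (-46 + (-7 - 1/24))² = (-46 - 169/24)² = (-1273/24)² = 1620529/576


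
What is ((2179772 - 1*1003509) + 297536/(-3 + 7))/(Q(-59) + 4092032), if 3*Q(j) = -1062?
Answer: 1250647/4091678 ≈ 0.30566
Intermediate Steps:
Q(j) = -354 (Q(j) = (1/3)*(-1062) = -354)
((2179772 - 1*1003509) + 297536/(-3 + 7))/(Q(-59) + 4092032) = ((2179772 - 1*1003509) + 297536/(-3 + 7))/(-354 + 4092032) = ((2179772 - 1003509) + 297536/4)/4091678 = (1176263 + (1/4)*297536)*(1/4091678) = (1176263 + 74384)*(1/4091678) = 1250647*(1/4091678) = 1250647/4091678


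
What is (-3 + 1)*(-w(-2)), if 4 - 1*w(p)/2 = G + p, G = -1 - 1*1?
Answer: 32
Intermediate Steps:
G = -2 (G = -1 - 1 = -2)
w(p) = 12 - 2*p (w(p) = 8 - 2*(-2 + p) = 8 + (4 - 2*p) = 12 - 2*p)
(-3 + 1)*(-w(-2)) = (-3 + 1)*(-(12 - 2*(-2))) = -(-2)*(12 + 4) = -(-2)*16 = -2*(-16) = 32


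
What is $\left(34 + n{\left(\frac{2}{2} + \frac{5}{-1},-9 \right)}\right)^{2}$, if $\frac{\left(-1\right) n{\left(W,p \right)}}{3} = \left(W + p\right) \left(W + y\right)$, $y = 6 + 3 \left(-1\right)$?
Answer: $25$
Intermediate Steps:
$y = 3$ ($y = 6 - 3 = 3$)
$n{\left(W,p \right)} = - 3 \left(3 + W\right) \left(W + p\right)$ ($n{\left(W,p \right)} = - 3 \left(W + p\right) \left(W + 3\right) = - 3 \left(W + p\right) \left(3 + W\right) = - 3 \left(3 + W\right) \left(W + p\right)$)
$\left(34 + n{\left(\frac{2}{2} + \frac{5}{-1},-9 \right)}\right)^{2} = \left(34 - \left(-81 + 3 \left(\frac{2}{2} + \frac{5}{-1}\right)^{2} + 9 \left(\frac{2}{2} + \frac{5}{-1}\right) + 3 \left(\frac{2}{2} + \frac{5}{-1}\right) \left(-9\right)\right)\right)^{2} = \left(34 - \left(-81 + 3 \left(2 \cdot \frac{1}{2} + 5 \left(-1\right)\right)^{2} + 9 \left(2 \cdot \frac{1}{2} + 5 \left(-1\right)\right) + 3 \left(2 \cdot \frac{1}{2} + 5 \left(-1\right)\right) \left(-9\right)\right)\right)^{2} = \left(34 - \left(-81 + 3 \left(1 - 5\right)^{2} + 9 \left(1 - 5\right) + 3 \left(1 - 5\right) \left(-9\right)\right)\right)^{2} = \left(34 - \left(-117 + 48 + 108\right)\right)^{2} = \left(34 + \left(36 + 81 - 48 - 108\right)\right)^{2} = \left(34 - 39\right)^{2} = \left(-5\right)^{2} = 25$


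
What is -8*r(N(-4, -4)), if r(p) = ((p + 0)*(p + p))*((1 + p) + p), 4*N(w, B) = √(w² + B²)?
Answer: -32 - 64*√2 ≈ -122.51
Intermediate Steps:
N(w, B) = √(B² + w²)/4 (N(w, B) = √(w² + B²)/4 = √(B² + w²)/4)
r(p) = 2*p²*(1 + 2*p) (r(p) = (p*(2*p))*(1 + 2*p) = (2*p²)*(1 + 2*p) = 2*p²*(1 + 2*p))
-8*r(N(-4, -4)) = -8*(√((-4)² + (-4)²)/4)²*(2 + 4*(√((-4)² + (-4)²)/4)) = -8*(√(16 + 16)/4)²*(2 + 4*(√(16 + 16)/4)) = -8*(√32/4)²*(2 + 4*(√32/4)) = -8*((4*√2)/4)²*(2 + 4*((4*√2)/4)) = -8*(√2)²*(2 + 4*√2) = -16*(2 + 4*√2) = -8*(4 + 8*√2) = -32 - 64*√2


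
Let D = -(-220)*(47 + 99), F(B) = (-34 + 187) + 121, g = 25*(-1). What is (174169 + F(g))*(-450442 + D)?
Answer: -72973344646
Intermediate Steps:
g = -25
F(B) = 274 (F(B) = 153 + 121 = 274)
D = 32120 (D = -(-220)*146 = -1*(-32120) = 32120)
(174169 + F(g))*(-450442 + D) = (174169 + 274)*(-450442 + 32120) = 174443*(-418322) = -72973344646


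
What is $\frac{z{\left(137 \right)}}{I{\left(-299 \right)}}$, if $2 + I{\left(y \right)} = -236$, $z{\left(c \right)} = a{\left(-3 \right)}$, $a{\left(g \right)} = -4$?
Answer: $\frac{2}{119} \approx 0.016807$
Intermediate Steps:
$z{\left(c \right)} = -4$
$I{\left(y \right)} = -238$ ($I{\left(y \right)} = -2 - 236 = -238$)
$\frac{z{\left(137 \right)}}{I{\left(-299 \right)}} = - \frac{4}{-238} = \left(-4\right) \left(- \frac{1}{238}\right) = \frac{2}{119}$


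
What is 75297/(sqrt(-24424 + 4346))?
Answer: -75297*I*sqrt(20078)/20078 ≈ -531.39*I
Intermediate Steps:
75297/(sqrt(-24424 + 4346)) = 75297/(sqrt(-20078)) = 75297/((I*sqrt(20078))) = 75297*(-I*sqrt(20078)/20078) = -75297*I*sqrt(20078)/20078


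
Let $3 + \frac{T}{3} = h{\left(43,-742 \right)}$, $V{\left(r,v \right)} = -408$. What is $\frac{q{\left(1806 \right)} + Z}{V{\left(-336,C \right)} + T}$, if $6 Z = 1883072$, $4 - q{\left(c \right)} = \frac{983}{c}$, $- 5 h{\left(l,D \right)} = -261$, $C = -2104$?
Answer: $- \frac{30473705}{25284} \approx -1205.3$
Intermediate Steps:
$h{\left(l,D \right)} = \frac{261}{5}$ ($h{\left(l,D \right)} = \left(- \frac{1}{5}\right) \left(-261\right) = \frac{261}{5}$)
$q{\left(c \right)} = 4 - \frac{983}{c}$
$T = \frac{738}{5}$ ($T = -9 + 3 \cdot \frac{261}{5} = -9 + \frac{783}{5} = \frac{738}{5} \approx 147.6$)
$Z = \frac{941536}{3}$ ($Z = \frac{1}{6} \cdot 1883072 = \frac{941536}{3} \approx 3.1385 \cdot 10^{5}$)
$\frac{q{\left(1806 \right)} + Z}{V{\left(-336,C \right)} + T} = \frac{\left(4 - \frac{983}{1806}\right) + \frac{941536}{3}}{-408 + \frac{738}{5}} = \frac{\left(4 - \frac{983}{1806}\right) + \frac{941536}{3}}{- \frac{1302}{5}} = \left(\left(4 - \frac{983}{1806}\right) + \frac{941536}{3}\right) \left(- \frac{5}{1302}\right) = \left(\frac{6241}{1806} + \frac{941536}{3}\right) \left(- \frac{5}{1302}\right) = \frac{188936971}{602} \left(- \frac{5}{1302}\right) = - \frac{30473705}{25284}$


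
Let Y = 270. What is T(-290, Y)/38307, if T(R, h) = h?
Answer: 90/12769 ≈ 0.0070483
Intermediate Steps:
T(-290, Y)/38307 = 270/38307 = 270*(1/38307) = 90/12769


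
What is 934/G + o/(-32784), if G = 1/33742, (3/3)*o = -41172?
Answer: 86099059927/2732 ≈ 3.1515e+7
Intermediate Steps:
o = -41172
G = 1/33742 ≈ 2.9637e-5
934/G + o/(-32784) = 934/(1/33742) - 41172/(-32784) = 934*33742 - 41172*(-1/32784) = 31515028 + 3431/2732 = 86099059927/2732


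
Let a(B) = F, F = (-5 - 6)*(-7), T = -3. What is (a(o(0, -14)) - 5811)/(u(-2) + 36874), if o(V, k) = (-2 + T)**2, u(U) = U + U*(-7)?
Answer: -2867/18443 ≈ -0.15545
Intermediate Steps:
u(U) = -6*U (u(U) = U - 7*U = -6*U)
F = 77 (F = -11*(-7) = 77)
o(V, k) = 25 (o(V, k) = (-2 - 3)**2 = (-5)**2 = 25)
a(B) = 77
(a(o(0, -14)) - 5811)/(u(-2) + 36874) = (77 - 5811)/(-6*(-2) + 36874) = -5734/(12 + 36874) = -5734/36886 = -5734*1/36886 = -2867/18443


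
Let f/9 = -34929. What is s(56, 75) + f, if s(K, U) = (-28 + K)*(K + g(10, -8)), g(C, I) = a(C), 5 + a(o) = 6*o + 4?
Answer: -311141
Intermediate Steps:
f = -314361 (f = 9*(-34929) = -314361)
a(o) = -1 + 6*o (a(o) = -5 + (6*o + 4) = -5 + (4 + 6*o) = -1 + 6*o)
g(C, I) = -1 + 6*C
s(K, U) = (-28 + K)*(59 + K) (s(K, U) = (-28 + K)*(K + (-1 + 6*10)) = (-28 + K)*(K + (-1 + 60)) = (-28 + K)*(K + 59) = (-28 + K)*(59 + K))
s(56, 75) + f = (-1652 + 56² + 31*56) - 314361 = (-1652 + 3136 + 1736) - 314361 = 3220 - 314361 = -311141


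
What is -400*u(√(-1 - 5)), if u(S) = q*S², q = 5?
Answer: 12000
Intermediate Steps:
u(S) = 5*S²
-400*u(√(-1 - 5)) = -2000*(√(-1 - 5))² = -2000*(√(-6))² = -2000*(I*√6)² = -2000*(-6) = -400*(-30) = 12000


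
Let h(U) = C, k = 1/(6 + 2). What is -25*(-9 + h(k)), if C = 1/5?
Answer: 220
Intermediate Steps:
k = 1/8 ≈ 0.12500
C = 1/5 ≈ 0.20000
h(U) = 1/5
-25*(-9 + h(k)) = -25*(-9 + 1/5) = -25*(-44/5) = 220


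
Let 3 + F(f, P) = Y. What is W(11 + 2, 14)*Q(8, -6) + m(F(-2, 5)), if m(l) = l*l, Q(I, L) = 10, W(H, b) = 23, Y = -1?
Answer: 246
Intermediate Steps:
F(f, P) = -4 (F(f, P) = -3 - 1 = -4)
m(l) = l**2
W(11 + 2, 14)*Q(8, -6) + m(F(-2, 5)) = 23*10 + (-4)**2 = 230 + 16 = 246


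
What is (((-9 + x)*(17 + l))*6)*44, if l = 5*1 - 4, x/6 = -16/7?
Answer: -755568/7 ≈ -1.0794e+5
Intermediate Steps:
x = -96/7 (x = 6*(-16/7) = -96/7 ≈ -13.714)
l = 1 (l = 5 - 4 = 1)
(((-9 + x)*(17 + l))*6)*44 = (((-9 - 96/7)*(17 + 1))*6)*44 = (-159/7*18*6)*44 = -2862/7*6*44 = -17172/7*44 = -755568/7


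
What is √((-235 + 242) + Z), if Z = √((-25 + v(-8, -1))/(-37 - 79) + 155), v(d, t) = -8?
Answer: √(23548 + 58*√522377)/58 ≈ 4.4115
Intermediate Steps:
Z = √522377/58 (Z = √((-25 - 8)/(-37 - 79) + 155) = √(-33/(-116) + 155) = √(-33*(-1/116) + 155) = √(33/116 + 155) = √(18013/116) = √522377/58 ≈ 12.461)
√((-235 + 242) + Z) = √((-235 + 242) + √522377/58) = √(7 + √522377/58)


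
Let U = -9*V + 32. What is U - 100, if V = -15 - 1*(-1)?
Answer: 58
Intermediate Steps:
V = -14 (V = -15 + 1 = -14)
U = 158 (U = -9*(-14) + 32 = 126 + 32 = 158)
U - 100 = 158 - 100 = 58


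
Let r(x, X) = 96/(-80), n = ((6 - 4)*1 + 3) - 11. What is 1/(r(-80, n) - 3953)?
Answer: -5/19771 ≈ -0.00025290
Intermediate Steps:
n = -6 (n = (2*1 + 3) - 11 = (2 + 3) - 11 = 5 - 11 = -6)
r(x, X) = -6/5 (r(x, X) = 96*(-1/80) = -6/5)
1/(r(-80, n) - 3953) = 1/(-6/5 - 3953) = 1/(-19771/5) = -5/19771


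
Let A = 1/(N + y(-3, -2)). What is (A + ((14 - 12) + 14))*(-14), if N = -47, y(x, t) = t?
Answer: -1566/7 ≈ -223.71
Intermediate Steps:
A = -1/49 (A = 1/(-47 - 2) = 1/(-49) = -1/49 ≈ -0.020408)
(A + ((14 - 12) + 14))*(-14) = (-1/49 + ((14 - 12) + 14))*(-14) = (-1/49 + (2 + 14))*(-14) = (-1/49 + 16)*(-14) = (783/49)*(-14) = -1566/7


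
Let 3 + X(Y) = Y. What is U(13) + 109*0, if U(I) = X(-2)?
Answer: -5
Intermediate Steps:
X(Y) = -3 + Y
U(I) = -5 (U(I) = -3 - 2 = -5)
U(13) + 109*0 = -5 + 109*0 = -5 + 0 = -5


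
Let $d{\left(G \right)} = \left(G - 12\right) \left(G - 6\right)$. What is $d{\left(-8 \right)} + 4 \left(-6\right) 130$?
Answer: $-2840$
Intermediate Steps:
$d{\left(G \right)} = \left(-12 + G\right) \left(-6 + G\right)$
$d{\left(-8 \right)} + 4 \left(-6\right) 130 = \left(72 + \left(-8\right)^{2} - -144\right) + 4 \left(-6\right) 130 = \left(72 + 64 + 144\right) - 3120 = 280 - 3120 = -2840$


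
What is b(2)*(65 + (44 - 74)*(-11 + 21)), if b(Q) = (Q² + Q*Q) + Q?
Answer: -2350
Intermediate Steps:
b(Q) = Q + 2*Q² (b(Q) = (Q² + Q²) + Q = 2*Q² + Q = Q + 2*Q²)
b(2)*(65 + (44 - 74)*(-11 + 21)) = (2*(1 + 2*2))*(65 + (44 - 74)*(-11 + 21)) = (2*(1 + 4))*(65 - 30*10) = (2*5)*(65 - 300) = 10*(-235) = -2350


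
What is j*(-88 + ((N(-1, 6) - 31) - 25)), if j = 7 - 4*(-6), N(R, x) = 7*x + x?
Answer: -2976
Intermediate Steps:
N(R, x) = 8*x
j = 31 (j = 7 + 24 = 31)
j*(-88 + ((N(-1, 6) - 31) - 25)) = 31*(-88 + ((8*6 - 31) - 25)) = 31*(-88 + ((48 - 31) - 25)) = 31*(-88 + (17 - 25)) = 31*(-88 - 8) = 31*(-96) = -2976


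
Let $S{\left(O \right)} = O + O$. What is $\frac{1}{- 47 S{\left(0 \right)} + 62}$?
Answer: $\frac{1}{62} \approx 0.016129$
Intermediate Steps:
$S{\left(O \right)} = 2 O$
$\frac{1}{- 47 S{\left(0 \right)} + 62} = \frac{1}{- 47 \cdot 2 \cdot 0 + 62} = \frac{1}{\left(-47\right) 0 + 62} = \frac{1}{0 + 62} = \frac{1}{62}$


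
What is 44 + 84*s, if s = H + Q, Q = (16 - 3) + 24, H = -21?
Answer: 1388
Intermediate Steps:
Q = 37 (Q = 13 + 24 = 37)
s = 16 (s = -21 + 37 = 16)
44 + 84*s = 44 + 84*16 = 44 + 1344 = 1388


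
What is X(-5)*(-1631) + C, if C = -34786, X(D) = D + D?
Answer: -18476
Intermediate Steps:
X(D) = 2*D
X(-5)*(-1631) + C = (2*(-5))*(-1631) - 34786 = -10*(-1631) - 34786 = 16310 - 34786 = -18476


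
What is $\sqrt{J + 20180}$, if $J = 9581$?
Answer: $\sqrt{29761} \approx 172.51$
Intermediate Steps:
$\sqrt{J + 20180} = \sqrt{9581 + 20180} = \sqrt{29761}$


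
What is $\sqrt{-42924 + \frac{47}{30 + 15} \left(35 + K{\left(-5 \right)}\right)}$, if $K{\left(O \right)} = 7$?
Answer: $\frac{i \sqrt{9648030}}{15} \approx 207.08 i$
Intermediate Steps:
$\sqrt{-42924 + \frac{47}{30 + 15} \left(35 + K{\left(-5 \right)}\right)} = \sqrt{-42924 + \frac{47}{30 + 15} \left(35 + 7\right)} = \sqrt{-42924 + \frac{47}{45} \cdot 42} = \sqrt{-42924 + \frac{658}{15}} = \sqrt{- \frac{643202}{15}} = \frac{i \sqrt{9648030}}{15}$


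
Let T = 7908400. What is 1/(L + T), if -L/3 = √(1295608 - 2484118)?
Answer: 790840/6254280125659 + 3*I*√1188510/62542801256590 ≈ 1.2645e-7 + 5.2293e-11*I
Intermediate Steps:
L = -3*I*√1188510 (L = -3*√(1295608 - 2484118) = -3*I*√1188510 ≈ -3270.6*I)
1/(L + T) = 1/(-3*I*√1188510 + 7908400) = 1/(7908400 - 3*I*√1188510)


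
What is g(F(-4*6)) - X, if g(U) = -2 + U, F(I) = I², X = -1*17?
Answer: 591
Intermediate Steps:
X = -17
g(F(-4*6)) - X = (-2 + (-4*6)²) - 1*(-17) = (-2 + (-24)²) + 17 = (-2 + 576) + 17 = 574 + 17 = 591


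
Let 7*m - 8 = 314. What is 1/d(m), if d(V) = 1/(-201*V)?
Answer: -9246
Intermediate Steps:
m = 46 (m = 8/7 + (1/7)*314 = 8/7 + 314/7 = 46)
d(V) = -1/(201*V)
1/d(m) = 1/(-1/201/46) = 1/(-1/201*1/46) = 1/(-1/9246) = -9246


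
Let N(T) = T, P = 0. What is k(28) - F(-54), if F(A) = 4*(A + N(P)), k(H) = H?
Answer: 244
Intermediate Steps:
F(A) = 4*A (F(A) = 4*(A + 0) = 4*A)
k(28) - F(-54) = 28 - 4*(-54) = 28 - 1*(-216) = 28 + 216 = 244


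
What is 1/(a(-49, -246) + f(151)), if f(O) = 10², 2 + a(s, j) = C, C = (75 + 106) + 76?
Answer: 1/355 ≈ 0.0028169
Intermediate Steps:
C = 257 (C = 181 + 76 = 257)
a(s, j) = 255 (a(s, j) = -2 + 257 = 255)
f(O) = 100
1/(a(-49, -246) + f(151)) = 1/(255 + 100) = 1/355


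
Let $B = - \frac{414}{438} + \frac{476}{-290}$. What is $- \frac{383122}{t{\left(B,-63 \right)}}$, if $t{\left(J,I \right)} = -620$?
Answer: $\frac{191561}{310} \approx 617.94$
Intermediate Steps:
$B = - \frac{27379}{10585}$ ($B = \left(-414\right) \frac{1}{438} + 476 \left(- \frac{1}{290}\right) = - \frac{69}{73} - \frac{238}{145} = - \frac{27379}{10585} \approx -2.5866$)
$- \frac{383122}{t{\left(B,-63 \right)}} = - \frac{383122}{-620} = \left(-383122\right) \left(- \frac{1}{620}\right) = \frac{191561}{310}$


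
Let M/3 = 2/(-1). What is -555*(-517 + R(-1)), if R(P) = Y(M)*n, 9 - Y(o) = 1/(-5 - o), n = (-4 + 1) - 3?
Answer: 313575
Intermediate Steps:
n = -6 (n = -3 - 3 = -6)
M = -6 (M = 3*(2/(-1)) = 3*(2*(-1)) = 3*(-2) = -6)
Y(o) = 9 - 1/(-5 - o)
R(P) = -48 (R(P) = ((46 + 9*(-6))/(5 - 6))*(-6) = ((46 - 54)/(-1))*(-6) = -1*(-8)*(-6) = 8*(-6) = -48)
-555*(-517 + R(-1)) = -555*(-517 - 48) = -555*(-565) = 313575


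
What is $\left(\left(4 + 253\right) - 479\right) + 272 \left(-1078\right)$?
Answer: $-293438$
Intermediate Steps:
$\left(\left(4 + 253\right) - 479\right) + 272 \left(-1078\right) = \left(257 - 479\right) - 293216 = -222 - 293216 = -293438$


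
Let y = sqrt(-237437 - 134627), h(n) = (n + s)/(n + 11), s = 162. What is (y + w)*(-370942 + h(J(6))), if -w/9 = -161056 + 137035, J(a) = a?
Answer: -80191443582 - 25223384*I*sqrt(23254)/17 ≈ -8.0191e+10 - 2.2626e+8*I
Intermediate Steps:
h(n) = (162 + n)/(11 + n) (h(n) = (n + 162)/(n + 11) = (162 + n)/(11 + n))
w = 216189 (w = -9*(-161056 + 137035) = -9*(-24021) = 216189)
y = 4*I*sqrt(23254) (y = sqrt(-372064) = 4*I*sqrt(23254) ≈ 609.97*I)
(y + w)*(-370942 + h(J(6))) = (4*I*sqrt(23254) + 216189)*(-370942 + (162 + 6)/(11 + 6)) = (216189 + 4*I*sqrt(23254))*(-370942 + 168/17) = (216189 + 4*I*sqrt(23254))*(-6305846/17) = -80191443582 - 25223384*I*sqrt(23254)/17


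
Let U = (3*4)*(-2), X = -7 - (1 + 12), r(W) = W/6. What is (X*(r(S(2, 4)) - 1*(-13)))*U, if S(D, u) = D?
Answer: 6400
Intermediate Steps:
r(W) = W/6 (r(W) = W*(1/6) = W/6)
X = -20 (X = -7 - 1*13 = -7 - 13 = -20)
U = -24 (U = 12*(-2) = -24)
(X*(r(S(2, 4)) - 1*(-13)))*U = -20*((1/6)*2 - 1*(-13))*(-24) = -20*(1/3 + 13)*(-24) = -20*40/3*(-24) = -800/3*(-24) = 6400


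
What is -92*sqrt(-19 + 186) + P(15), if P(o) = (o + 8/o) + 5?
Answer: 308/15 - 92*sqrt(167) ≈ -1168.4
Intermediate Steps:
P(o) = 5 + o + 8/o
-92*sqrt(-19 + 186) + P(15) = -92*sqrt(-19 + 186) + (5 + 15 + 8/15) = -92*sqrt(167) + (5 + 15 + 8*(1/15)) = -92*sqrt(167) + (5 + 15 + 8/15) = -92*sqrt(167) + 308/15 = 308/15 - 92*sqrt(167)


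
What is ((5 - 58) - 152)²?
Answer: 42025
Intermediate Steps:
((5 - 58) - 152)² = (-53 - 152)² = (-205)² = 42025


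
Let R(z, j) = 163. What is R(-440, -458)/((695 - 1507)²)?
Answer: 163/659344 ≈ 0.00024722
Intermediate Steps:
R(-440, -458)/((695 - 1507)²) = 163/((695 - 1507)²) = 163/((-812)²) = 163/659344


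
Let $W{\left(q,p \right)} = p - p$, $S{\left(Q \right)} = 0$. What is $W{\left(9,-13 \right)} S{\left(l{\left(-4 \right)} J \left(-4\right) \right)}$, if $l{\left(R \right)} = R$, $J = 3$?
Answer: $0$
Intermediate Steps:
$W{\left(q,p \right)} = 0$
$W{\left(9,-13 \right)} S{\left(l{\left(-4 \right)} J \left(-4\right) \right)} = 0 \cdot 0 = 0$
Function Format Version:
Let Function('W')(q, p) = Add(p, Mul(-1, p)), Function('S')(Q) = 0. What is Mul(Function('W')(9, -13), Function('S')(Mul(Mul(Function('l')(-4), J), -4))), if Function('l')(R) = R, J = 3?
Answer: 0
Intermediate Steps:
Function('W')(q, p) = 0
Mul(Function('W')(9, -13), Function('S')(Mul(Mul(Function('l')(-4), J), -4))) = Mul(0, 0) = 0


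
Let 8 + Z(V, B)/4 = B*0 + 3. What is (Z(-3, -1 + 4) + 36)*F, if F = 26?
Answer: 416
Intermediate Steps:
Z(V, B) = -20 (Z(V, B) = -32 + 4*(B*0 + 3) = -32 + 4*(0 + 3) = -32 + 4*3 = -32 + 12 = -20)
(Z(-3, -1 + 4) + 36)*F = (-20 + 36)*26 = 16*26 = 416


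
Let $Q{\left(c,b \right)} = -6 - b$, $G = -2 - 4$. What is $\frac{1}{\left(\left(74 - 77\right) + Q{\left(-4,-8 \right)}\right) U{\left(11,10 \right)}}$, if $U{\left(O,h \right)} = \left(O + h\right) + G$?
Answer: $- \frac{1}{15} \approx -0.066667$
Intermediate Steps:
$G = -6$
$U{\left(O,h \right)} = -6 + O + h$ ($U{\left(O,h \right)} = \left(O + h\right) - 6 = -6 + O + h$)
$\frac{1}{\left(\left(74 - 77\right) + Q{\left(-4,-8 \right)}\right) U{\left(11,10 \right)}} = \frac{1}{\left(\left(74 - 77\right) - -2\right) \left(-6 + 11 + 10\right)} = \frac{1}{\left(\left(74 - 77\right) + \left(-6 + 8\right)\right) 15} = \frac{1}{\left(-3 + 2\right) 15} = \frac{1}{\left(-1\right) 15} = \frac{1}{-15} = - \frac{1}{15}$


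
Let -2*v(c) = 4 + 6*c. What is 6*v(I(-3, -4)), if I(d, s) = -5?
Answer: 78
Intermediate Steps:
v(c) = -2 - 3*c (v(c) = -(4 + 6*c)/2 = -2 - 3*c)
6*v(I(-3, -4)) = 6*(-2 - 3*(-5)) = 6*(-2 + 15) = 6*13 = 78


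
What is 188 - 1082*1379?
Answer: -1491890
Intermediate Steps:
188 - 1082*1379 = 188 - 1492078 = -1491890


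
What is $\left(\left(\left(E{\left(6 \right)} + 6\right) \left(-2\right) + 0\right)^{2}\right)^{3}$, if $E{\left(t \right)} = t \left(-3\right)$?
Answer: $191102976$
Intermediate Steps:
$E{\left(t \right)} = - 3 t$
$\left(\left(\left(E{\left(6 \right)} + 6\right) \left(-2\right) + 0\right)^{2}\right)^{3} = \left(\left(\left(\left(-3\right) 6 + 6\right) \left(-2\right) + 0\right)^{2}\right)^{3} = \left(\left(\left(-18 + 6\right) \left(-2\right) + 0\right)^{2}\right)^{3} = \left(\left(\left(-12\right) \left(-2\right) + 0\right)^{2}\right)^{3} = \left(\left(24 + 0\right)^{2}\right)^{3} = \left(24^{2}\right)^{3} = 576^{3} = 191102976$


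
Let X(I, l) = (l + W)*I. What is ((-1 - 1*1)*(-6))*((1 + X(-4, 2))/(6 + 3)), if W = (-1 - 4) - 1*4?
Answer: 116/3 ≈ 38.667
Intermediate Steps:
W = -9 (W = -5 - 4 = -9)
X(I, l) = I*(-9 + l) (X(I, l) = (l - 9)*I = (-9 + l)*I = I*(-9 + l))
((-1 - 1*1)*(-6))*((1 + X(-4, 2))/(6 + 3)) = ((-1 - 1*1)*(-6))*((1 - 4*(-9 + 2))/(6 + 3)) = ((-1 - 1)*(-6))*((1 - 4*(-7))/9) = (-2*(-6))*((1 + 28)*(⅑)) = 12*(29*(⅑)) = 12*(29/9) = 116/3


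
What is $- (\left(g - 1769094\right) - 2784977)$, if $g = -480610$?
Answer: $5034681$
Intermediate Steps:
$- (\left(g - 1769094\right) - 2784977) = - (\left(-480610 - 1769094\right) - 2784977) = - (-2249704 - 2784977) = \left(-1\right) \left(-5034681\right) = 5034681$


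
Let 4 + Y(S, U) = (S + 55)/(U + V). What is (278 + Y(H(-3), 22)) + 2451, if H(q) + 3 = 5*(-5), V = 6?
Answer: 76327/28 ≈ 2726.0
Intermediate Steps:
H(q) = -28 (H(q) = -3 + 5*(-5) = -3 - 25 = -28)
Y(S, U) = -4 + (55 + S)/(6 + U) (Y(S, U) = -4 + (S + 55)/(U + 6) = -4 + (55 + S)/(6 + U))
(278 + Y(H(-3), 22)) + 2451 = (278 + (31 - 28 - 4*22)/(6 + 22)) + 2451 = (278 + (31 - 28 - 88)/28) + 2451 = (278 + (1/28)*(-85)) + 2451 = (278 - 85/28) + 2451 = 7699/28 + 2451 = 76327/28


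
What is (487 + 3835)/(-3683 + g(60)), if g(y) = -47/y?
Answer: -259320/221027 ≈ -1.1733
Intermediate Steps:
(487 + 3835)/(-3683 + g(60)) = (487 + 3835)/(-3683 - 47/60) = 4322/(-3683 - 47*1/60) = 4322/(-3683 - 47/60) = 4322/(-221027/60) = 4322*(-60/221027) = -259320/221027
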